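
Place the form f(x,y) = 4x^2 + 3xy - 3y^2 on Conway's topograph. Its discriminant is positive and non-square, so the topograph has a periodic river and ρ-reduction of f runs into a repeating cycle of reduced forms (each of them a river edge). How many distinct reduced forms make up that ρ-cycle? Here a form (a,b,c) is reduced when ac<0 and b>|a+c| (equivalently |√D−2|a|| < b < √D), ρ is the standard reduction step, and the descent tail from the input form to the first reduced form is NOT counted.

D = 57, ⌊√D⌋ = 7
river: ρ → (-3,3,4)
river: ρ → (4,5,-2)
river: ρ → (-2,7,1)
river: ρ → (1,7,-2)
river: ρ → (-2,5,4)
river: ρ → (4,3,-3)
ρ-cycle length = 6 (tail of 0 descent steps not counted)

6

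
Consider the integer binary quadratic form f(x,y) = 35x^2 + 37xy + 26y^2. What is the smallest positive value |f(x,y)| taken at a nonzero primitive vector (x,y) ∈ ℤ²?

translate: b→-33 (≡37 mod 70), so (35,37,26)→(35,-33,24)
flip: (35,-33,24)→(24,33,35)
translate: b→-15 (≡33 mod 48), so (24,33,35)→(24,-15,26)
reduced (well bottom): (24,-15,26) with a≤c, −a<b≤a
well minimum = a = 24

24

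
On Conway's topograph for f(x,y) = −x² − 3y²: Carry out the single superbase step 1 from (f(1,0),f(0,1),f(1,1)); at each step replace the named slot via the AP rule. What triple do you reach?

start (-1,-3,-4) = (f(1,0),f(0,1),f(1,1))
replace slot 1: 2·((-3)+(-4)) − (-1) = -13 → (-13,-3,-4)

-13,-3,-4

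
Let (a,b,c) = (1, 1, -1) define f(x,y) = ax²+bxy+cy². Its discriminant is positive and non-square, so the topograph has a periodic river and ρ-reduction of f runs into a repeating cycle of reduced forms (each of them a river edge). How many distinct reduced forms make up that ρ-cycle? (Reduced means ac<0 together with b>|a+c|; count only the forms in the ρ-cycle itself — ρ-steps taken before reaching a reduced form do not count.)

D = 5, ⌊√D⌋ = 2
river: ρ → (-1,1,1)
river: ρ → (1,1,-1)
ρ-cycle length = 2 (tail of 0 descent steps not counted)

2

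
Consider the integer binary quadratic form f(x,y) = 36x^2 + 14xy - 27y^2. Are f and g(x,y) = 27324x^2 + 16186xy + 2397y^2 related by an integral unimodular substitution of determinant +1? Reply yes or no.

D₁ = 4084, D₂ = 4084
river cycle of f (length 98): (-27, 40, 23), (23, 52, -15), (-15, 38, 44), (44, 50, -9), (-9, 58, 20), (20, 62, -3), (-3, 58, 60), (60, 62, -1), (-1, 62, 60), (60, 58, -3), … (88 more)
river cycle of g (length 98): (36, 14, -27), (-27, 40, 23), (23, 52, -15), (-15, 38, 44), (44, 50, -9), (-9, 58, 20), (20, 62, -3), (-3, 58, 60), (60, 62, -1), (-1, 62, 60), … (88 more)
cycles coincide ⇒ equivalent

yes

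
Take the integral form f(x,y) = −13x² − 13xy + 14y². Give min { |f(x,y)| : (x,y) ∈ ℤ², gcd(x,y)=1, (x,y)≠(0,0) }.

descent: ρ → (14,13,-13)  [lands on river]
river: ρ → (-13,13,14)
river: ρ → (14,15,-12)
river: ρ → (-12,9,17)
river: ρ → (17,25,-4)
river: ρ → (-4,23,23)
river: ρ → (23,23,-4)
river: ρ → (-4,25,17)
river: ρ → (17,9,-12)
river: ρ → (-12,15,14)
closes: descent 1, river 10
min |a| on river = 4

4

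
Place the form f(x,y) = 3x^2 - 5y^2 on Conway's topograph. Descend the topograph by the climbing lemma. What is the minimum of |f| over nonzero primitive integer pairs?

descent: ρ → (-5,0,3)
descent: ρ → (3,6,-2)  [lands on river]
river: ρ → (-2,6,3)
closes: descent 2, river 2
min |a| on river = 2

2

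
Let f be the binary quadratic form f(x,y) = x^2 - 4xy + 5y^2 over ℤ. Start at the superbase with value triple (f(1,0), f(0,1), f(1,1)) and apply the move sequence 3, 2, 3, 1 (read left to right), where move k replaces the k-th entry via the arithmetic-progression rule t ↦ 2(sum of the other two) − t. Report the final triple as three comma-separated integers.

start (1,5,2) = (f(1,0),f(0,1),f(1,1))
replace slot 3: 2·(1+5) − 2 = 10 → (1,5,10)
replace slot 2: 2·(1+10) − 5 = 17 → (1,17,10)
replace slot 3: 2·(1+17) − 10 = 26 → (1,17,26)
replace slot 1: 2·(17+26) − 1 = 85 → (85,17,26)

85,17,26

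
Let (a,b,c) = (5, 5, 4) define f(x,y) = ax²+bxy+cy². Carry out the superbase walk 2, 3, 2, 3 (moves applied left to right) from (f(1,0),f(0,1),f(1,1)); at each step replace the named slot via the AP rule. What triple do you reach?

start (5,4,14) = (f(1,0),f(0,1),f(1,1))
replace slot 2: 2·(5+14) − 4 = 34 → (5,34,14)
replace slot 3: 2·(5+34) − 14 = 64 → (5,34,64)
replace slot 2: 2·(5+64) − 34 = 104 → (5,104,64)
replace slot 3: 2·(5+104) − 64 = 154 → (5,104,154)

5,104,154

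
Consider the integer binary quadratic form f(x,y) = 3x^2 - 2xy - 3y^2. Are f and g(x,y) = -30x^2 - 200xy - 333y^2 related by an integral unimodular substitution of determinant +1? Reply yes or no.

D₁ = 40, D₂ = 40
river cycle of f (length 6): (-3, 2, 3), (3, 4, -2), (-2, 4, 3), (3, 2, -3), (-3, 4, 2), (2, 4, -3)
river cycle of g (length 6): (-3, 2, 3), (3, 4, -2), (-2, 4, 3), (3, 2, -3), (-3, 4, 2), (2, 4, -3)
cycles coincide ⇒ equivalent

yes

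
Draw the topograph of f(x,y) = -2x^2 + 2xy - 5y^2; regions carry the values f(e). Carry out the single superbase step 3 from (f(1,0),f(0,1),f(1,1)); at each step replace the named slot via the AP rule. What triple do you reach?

start (-2,-5,-5) = (f(1,0),f(0,1),f(1,1))
replace slot 3: 2·((-2)+(-5)) − (-5) = -9 → (-2,-5,-9)

-2,-5,-9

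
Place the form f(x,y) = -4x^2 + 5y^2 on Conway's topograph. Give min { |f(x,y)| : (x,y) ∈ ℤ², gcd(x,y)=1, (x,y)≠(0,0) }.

descent: ρ → (5,0,-4)
descent: ρ → (-4,8,1)  [lands on river]
river: ρ → (1,8,-4)
closes: descent 2, river 2
min |a| on river = 1

1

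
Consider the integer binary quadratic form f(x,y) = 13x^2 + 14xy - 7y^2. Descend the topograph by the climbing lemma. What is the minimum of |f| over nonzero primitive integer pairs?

river: ρ → (-7,14,13)
river: ρ → (13,12,-8)
river: ρ → (-8,20,5)
river: ρ → (5,20,-8)
river: ρ → (-8,12,13)
river: ρ → (13,14,-7)
closes: descent 0, river 6
min |a| on river = 5

5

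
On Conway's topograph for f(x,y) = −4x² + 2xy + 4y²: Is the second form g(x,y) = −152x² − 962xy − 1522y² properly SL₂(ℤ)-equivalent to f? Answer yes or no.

D₁ = 68, D₂ = 68
river cycle of f (length 6): (4, 6, -2), (-2, 6, 4), (4, 2, -4), (-4, 6, 2), (2, 6, -4), (-4, 2, 4)
river cycle of g (length 6): (-4, 2, 4), (4, 6, -2), (-2, 6, 4), (4, 2, -4), (-4, 6, 2), (2, 6, -4)
cycles coincide ⇒ equivalent

yes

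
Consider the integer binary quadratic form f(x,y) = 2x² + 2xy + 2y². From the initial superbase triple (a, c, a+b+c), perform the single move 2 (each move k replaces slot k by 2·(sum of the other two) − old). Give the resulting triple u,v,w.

start (2,2,6) = (f(1,0),f(0,1),f(1,1))
replace slot 2: 2·(2+6) − 2 = 14 → (2,14,6)

2,14,6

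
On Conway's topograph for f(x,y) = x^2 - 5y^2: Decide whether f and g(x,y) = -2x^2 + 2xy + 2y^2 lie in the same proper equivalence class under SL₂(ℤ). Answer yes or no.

D₁ = 20, D₂ = 20
river cycle of f (length 2): (1, 4, -1), (-1, 4, 1)
river cycle of g (length 2): (2, 2, -2), (-2, 2, 2)
cycles differ ⇒ inequivalent

no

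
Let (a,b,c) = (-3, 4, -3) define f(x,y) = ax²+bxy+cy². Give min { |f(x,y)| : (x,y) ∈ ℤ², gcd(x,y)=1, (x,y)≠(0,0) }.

translate: b→2 (≡-4 mod 6), so (3,-4,3)→(3,2,2)
flip: (3,2,2)→(2,-2,3)
translate: b→2 (≡-2 mod 4), so (2,-2,3)→(2,2,3)
reduced (well bottom): (2,2,3) with a≤c, −a<b≤a
well minimum |f| = |-2| = 2 (negative-definite)

2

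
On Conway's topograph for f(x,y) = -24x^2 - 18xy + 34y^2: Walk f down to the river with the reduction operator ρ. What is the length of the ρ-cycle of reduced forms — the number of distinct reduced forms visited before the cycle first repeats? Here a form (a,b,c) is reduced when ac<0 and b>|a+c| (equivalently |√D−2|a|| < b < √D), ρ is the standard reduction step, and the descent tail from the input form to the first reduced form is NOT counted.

D = 3588, ⌊√D⌋ = 59
descent: ρ → (34,18,-24)  [lands on river]
river: ρ → (-24,30,28)
river: ρ → (28,26,-26)
river: ρ → (-26,26,28)
river: ρ → (28,30,-24)
river: ρ → (-24,18,34)
river: ρ → (34,50,-8)
river: ρ → (-8,46,46)
river: ρ → (46,46,-8)
river: ρ → (-8,50,34)
ρ-cycle length = 10 (tail of 1 descent step not counted)

10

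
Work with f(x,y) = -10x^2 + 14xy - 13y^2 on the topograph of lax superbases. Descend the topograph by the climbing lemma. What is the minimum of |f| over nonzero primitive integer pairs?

translate: b→6 (≡-14 mod 20), so (10,-14,13)→(10,6,9)
flip: (10,6,9)→(9,-6,10)
reduced (well bottom): (9,-6,10) with a≤c, −a<b≤a
well minimum |f| = |-9| = 9 (negative-definite)

9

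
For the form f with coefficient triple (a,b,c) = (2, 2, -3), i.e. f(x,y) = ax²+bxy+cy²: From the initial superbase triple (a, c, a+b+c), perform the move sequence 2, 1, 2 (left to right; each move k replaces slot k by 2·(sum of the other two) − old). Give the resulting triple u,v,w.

start (2,-3,1) = (f(1,0),f(0,1),f(1,1))
replace slot 2: 2·(2+1) − (-3) = 9 → (2,9,1)
replace slot 1: 2·(9+1) − 2 = 18 → (18,9,1)
replace slot 2: 2·(18+1) − 9 = 29 → (18,29,1)

18,29,1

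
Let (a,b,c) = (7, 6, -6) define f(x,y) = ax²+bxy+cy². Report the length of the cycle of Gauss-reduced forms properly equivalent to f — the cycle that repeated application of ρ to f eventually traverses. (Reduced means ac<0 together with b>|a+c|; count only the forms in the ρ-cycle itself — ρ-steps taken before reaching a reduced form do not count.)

D = 204, ⌊√D⌋ = 14
river: ρ → (-6,6,7)
river: ρ → (7,8,-5)
river: ρ → (-5,12,3)
river: ρ → (3,12,-5)
river: ρ → (-5,8,7)
river: ρ → (7,6,-6)
ρ-cycle length = 6 (tail of 0 descent steps not counted)

6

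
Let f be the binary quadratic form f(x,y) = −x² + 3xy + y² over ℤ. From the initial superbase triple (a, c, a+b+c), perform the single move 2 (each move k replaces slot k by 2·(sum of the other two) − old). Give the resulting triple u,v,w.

start (-1,1,3) = (f(1,0),f(0,1),f(1,1))
replace slot 2: 2·((-1)+3) − 1 = 3 → (-1,3,3)

-1,3,3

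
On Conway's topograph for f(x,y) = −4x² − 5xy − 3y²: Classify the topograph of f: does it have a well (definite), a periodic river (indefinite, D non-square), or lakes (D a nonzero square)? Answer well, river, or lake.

D = b²−4ac = (-5)² − 4·(-4)·(-3) = -23
D < 0 ⇒ definite ⇒ every region one sign ⇒ single well

well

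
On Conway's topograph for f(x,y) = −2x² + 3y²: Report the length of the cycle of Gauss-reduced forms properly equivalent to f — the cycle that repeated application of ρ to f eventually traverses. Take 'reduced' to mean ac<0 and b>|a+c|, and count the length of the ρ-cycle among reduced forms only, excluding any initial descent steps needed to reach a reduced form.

D = 24, ⌊√D⌋ = 4
descent: ρ → (3,0,-2)
descent: ρ → (-2,4,1)  [lands on river]
river: ρ → (1,4,-2)
ρ-cycle length = 2 (tail of 2 descent steps not counted)

2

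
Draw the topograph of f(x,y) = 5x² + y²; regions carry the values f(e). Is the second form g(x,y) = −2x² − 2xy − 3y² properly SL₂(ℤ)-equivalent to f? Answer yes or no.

D₁ = -20, D₂ = -20
f: flip: (5,0,1)→(1,0,5)
f: reduced (well bottom): (1,0,5) with a≤c, −a<b≤a
g is negative-definite; reduce −g:
−g: reduced (well bottom): (2,2,3) with a≤c, −a<b≤a
flip sign back: reduced form of g is (-2,-2,-3)
reduced forms (1, 0, 5) vs (-2, -2, -3) ⇒ inequivalent

no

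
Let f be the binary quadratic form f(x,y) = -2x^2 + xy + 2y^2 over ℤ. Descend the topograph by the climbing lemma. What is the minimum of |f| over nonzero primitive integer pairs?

river: ρ → (2,3,-1)
river: ρ → (-1,3,2)
river: ρ → (2,1,-2)
river: ρ → (-2,3,1)
river: ρ → (1,3,-2)
river: ρ → (-2,1,2)
closes: descent 0, river 6
min |a| on river = 1

1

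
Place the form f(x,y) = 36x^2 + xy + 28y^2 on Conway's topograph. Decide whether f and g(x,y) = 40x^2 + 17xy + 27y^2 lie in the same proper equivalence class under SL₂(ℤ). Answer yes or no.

D₁ = -4031, D₂ = -4031
f: flip: (36,1,28)→(28,-1,36)
f: reduced (well bottom): (28,-1,36) with a≤c, −a<b≤a
g: flip: (40,17,27)→(27,-17,40)
g: reduced (well bottom): (27,-17,40) with a≤c, −a<b≤a
reduced forms (28, -1, 36) vs (27, -17, 40) ⇒ inequivalent

no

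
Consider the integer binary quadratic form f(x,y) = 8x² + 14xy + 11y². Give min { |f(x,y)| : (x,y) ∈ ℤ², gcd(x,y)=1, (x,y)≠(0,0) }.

translate: b→-2 (≡14 mod 16), so (8,14,11)→(8,-2,5)
flip: (8,-2,5)→(5,2,8)
reduced (well bottom): (5,2,8) with a≤c, −a<b≤a
well minimum = a = 5

5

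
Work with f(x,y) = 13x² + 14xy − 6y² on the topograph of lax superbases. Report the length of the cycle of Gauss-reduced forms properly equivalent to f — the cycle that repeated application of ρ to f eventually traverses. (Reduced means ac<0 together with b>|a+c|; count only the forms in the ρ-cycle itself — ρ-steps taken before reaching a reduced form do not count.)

D = 508, ⌊√D⌋ = 22
river: ρ → (-6,22,1)
river: ρ → (1,22,-6)
river: ρ → (-6,14,13)
river: ρ → (13,12,-7)
river: ρ → (-7,16,9)
river: ρ → (9,20,-3)
river: ρ → (-3,22,2)
river: ρ → (2,22,-3)
river: ρ → (-3,20,9)
river: ρ → (9,16,-7)
river: ρ → (-7,12,13)
river: ρ → (13,14,-6)
ρ-cycle length = 12 (tail of 0 descent steps not counted)

12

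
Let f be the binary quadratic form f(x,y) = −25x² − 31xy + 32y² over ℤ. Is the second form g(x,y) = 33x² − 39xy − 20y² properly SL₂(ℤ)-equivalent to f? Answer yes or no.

D₁ = 4161, D₂ = 4161
river cycle of f (length 8): (32, 31, -25), (-25, 19, 38), (38, 57, -6), (-6, 63, 8), (8, 49, -55), (-55, 61, 2), (2, 63, -24), (-24, 33, 32)
river cycle of g (length 12): (-20, 39, 33), (33, 27, -26), (-26, 25, 34), (34, 43, -17), (-17, 59, 10), (10, 61, -11), (-11, 49, 40), (40, 31, -20), (-20, 49, 22), (22, 39, -30), … (2 more)
cycles differ ⇒ inequivalent

no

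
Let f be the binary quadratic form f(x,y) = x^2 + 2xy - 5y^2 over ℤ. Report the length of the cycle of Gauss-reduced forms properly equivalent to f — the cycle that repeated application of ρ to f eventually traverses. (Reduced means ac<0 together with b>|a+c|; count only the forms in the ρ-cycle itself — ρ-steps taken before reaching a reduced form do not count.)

D = 24, ⌊√D⌋ = 4
descent: ρ → (-5,-2,1)
descent: ρ → (1,4,-2)  [lands on river]
river: ρ → (-2,4,1)
ρ-cycle length = 2 (tail of 2 descent steps not counted)

2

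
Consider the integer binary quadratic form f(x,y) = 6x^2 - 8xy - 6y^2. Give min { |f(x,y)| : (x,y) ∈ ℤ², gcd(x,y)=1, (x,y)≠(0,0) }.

descent: ρ → (-6,8,6)  [lands on river]
river: ρ → (6,4,-8)
river: ρ → (-8,12,2)
river: ρ → (2,12,-8)
river: ρ → (-8,4,6)
river: ρ → (6,8,-6)
river: ρ → (-6,4,8)
river: ρ → (8,12,-2)
river: ρ → (-2,12,8)
river: ρ → (8,4,-6)
closes: descent 1, river 10
min |a| on river = 2

2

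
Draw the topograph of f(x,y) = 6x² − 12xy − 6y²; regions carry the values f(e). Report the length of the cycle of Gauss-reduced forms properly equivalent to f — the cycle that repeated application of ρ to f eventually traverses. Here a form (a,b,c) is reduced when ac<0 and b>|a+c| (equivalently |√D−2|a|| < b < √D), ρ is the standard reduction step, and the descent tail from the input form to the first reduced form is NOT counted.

D = 288, ⌊√D⌋ = 16
descent: ρ → (-6,12,6)  [lands on river]
river: ρ → (6,12,-6)
ρ-cycle length = 2 (tail of 1 descent step not counted)

2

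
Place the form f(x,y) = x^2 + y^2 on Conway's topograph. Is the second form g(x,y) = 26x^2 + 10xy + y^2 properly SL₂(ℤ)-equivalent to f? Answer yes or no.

D₁ = -4, D₂ = -4
f: reduced (well bottom): (1,0,1) with a≤c, −a<b≤a
g: flip: (26,10,1)→(1,-10,26)
g: translate: b→0 (≡-10 mod 2), so (1,-10,26)→(1,0,1)
g: reduced (well bottom): (1,0,1) with a≤c, −a<b≤a
reduced forms (1, 0, 1) vs (1, 0, 1) ⇒ equivalent

yes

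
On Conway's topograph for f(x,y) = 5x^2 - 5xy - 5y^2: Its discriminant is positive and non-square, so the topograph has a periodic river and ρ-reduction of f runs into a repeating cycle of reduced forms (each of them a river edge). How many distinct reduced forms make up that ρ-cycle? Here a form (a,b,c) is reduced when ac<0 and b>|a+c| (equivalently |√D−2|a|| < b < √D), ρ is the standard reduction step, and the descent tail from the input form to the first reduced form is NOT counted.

D = 125, ⌊√D⌋ = 11
descent: ρ → (-5,5,5)  [lands on river]
river: ρ → (5,5,-5)
ρ-cycle length = 2 (tail of 1 descent step not counted)

2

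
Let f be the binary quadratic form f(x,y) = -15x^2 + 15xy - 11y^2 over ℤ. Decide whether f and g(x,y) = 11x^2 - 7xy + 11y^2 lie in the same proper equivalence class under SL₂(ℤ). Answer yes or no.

D₁ = -435, D₂ = -435
f is negative-definite; reduce −f:
−f: translate: b→15 (≡-15 mod 30), so (15,-15,11)→(15,15,11)
−f: flip: (15,15,11)→(11,-15,15)
−f: translate: b→7 (≡-15 mod 22), so (11,-15,15)→(11,7,11)
−f: reduced (well bottom): (11,7,11) with a≤c, −a<b≤a
flip sign back: reduced form of f is (-11,-7,-11)
g: flip: (11,-7,11)→(11,7,11)
g: reduced (well bottom): (11,7,11) with a≤c, −a<b≤a
reduced forms (-11, -7, -11) vs (11, 7, 11) ⇒ inequivalent

no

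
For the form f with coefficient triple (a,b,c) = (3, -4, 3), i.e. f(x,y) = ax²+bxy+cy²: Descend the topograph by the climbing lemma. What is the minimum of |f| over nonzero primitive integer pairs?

translate: b→2 (≡-4 mod 6), so (3,-4,3)→(3,2,2)
flip: (3,2,2)→(2,-2,3)
translate: b→2 (≡-2 mod 4), so (2,-2,3)→(2,2,3)
reduced (well bottom): (2,2,3) with a≤c, −a<b≤a
well minimum = a = 2

2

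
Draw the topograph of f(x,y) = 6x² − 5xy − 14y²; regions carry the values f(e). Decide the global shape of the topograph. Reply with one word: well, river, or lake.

D = b²−4ac = (-5)² − 4·6·(-14) = 361
D = 19² is a perfect square ⇒ form factors over ℤ ⇒ lakes

lake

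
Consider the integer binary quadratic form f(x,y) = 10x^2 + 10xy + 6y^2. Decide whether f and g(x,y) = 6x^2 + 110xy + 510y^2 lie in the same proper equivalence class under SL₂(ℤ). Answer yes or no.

D₁ = -140, D₂ = -140
f: flip: (10,10,6)→(6,-10,10)
f: translate: b→2 (≡-10 mod 12), so (6,-10,10)→(6,2,6)
f: reduced (well bottom): (6,2,6) with a≤c, −a<b≤a
g: translate: b→2 (≡110 mod 12), so (6,110,510)→(6,2,6)
g: reduced (well bottom): (6,2,6) with a≤c, −a<b≤a
reduced forms (6, 2, 6) vs (6, 2, 6) ⇒ equivalent

yes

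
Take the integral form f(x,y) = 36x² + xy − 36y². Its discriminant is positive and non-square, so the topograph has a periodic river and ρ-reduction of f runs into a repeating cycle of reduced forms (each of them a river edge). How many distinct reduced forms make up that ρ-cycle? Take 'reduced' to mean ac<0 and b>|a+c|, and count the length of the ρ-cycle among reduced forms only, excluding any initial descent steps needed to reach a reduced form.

D = 5185, ⌊√D⌋ = 72
river: ρ → (-36,71,1)
river: ρ → (1,71,-36)
river: ρ → (-36,1,36)
river: ρ → (36,71,-1)
river: ρ → (-1,71,36)
river: ρ → (36,1,-36)
ρ-cycle length = 6 (tail of 0 descent steps not counted)

6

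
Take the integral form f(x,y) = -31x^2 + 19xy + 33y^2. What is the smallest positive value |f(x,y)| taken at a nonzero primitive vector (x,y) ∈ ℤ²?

river: ρ → (33,47,-17)
river: ρ → (-17,55,21)
river: ρ → (21,29,-43)
river: ρ → (-43,57,7)
river: ρ → (7,55,-51)
river: ρ → (-51,47,11)
river: ρ → (11,63,-11)
river: ρ → (-11,47,51)
river: ρ → (51,55,-7)
river: ρ → (-7,57,43)
river: ρ → (43,29,-21)
river: ρ → (-21,55,17)
river: ρ → (17,47,-33)
river: ρ → (-33,19,31)
river: ρ → (31,43,-21)
river: ρ → (-21,41,33)
river: ρ → (33,25,-29)
river: ρ → (-29,33,29)
river: ρ → (29,25,-33)
river: ρ → (-33,41,21)
river: ρ → (21,43,-31)
river: ρ → (-31,19,33)
closes: descent 0, river 22
min |a| on river = 7

7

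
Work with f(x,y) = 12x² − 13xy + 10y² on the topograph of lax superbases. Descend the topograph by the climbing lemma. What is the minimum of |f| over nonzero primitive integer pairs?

translate: b→11 (≡-13 mod 24), so (12,-13,10)→(12,11,9)
flip: (12,11,9)→(9,-11,12)
translate: b→7 (≡-11 mod 18), so (9,-11,12)→(9,7,10)
reduced (well bottom): (9,7,10) with a≤c, −a<b≤a
well minimum = a = 9

9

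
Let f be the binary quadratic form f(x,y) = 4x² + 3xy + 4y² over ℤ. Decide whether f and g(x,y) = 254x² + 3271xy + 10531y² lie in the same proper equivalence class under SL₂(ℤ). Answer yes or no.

D₁ = -55, D₂ = -55
f: reduced (well bottom): (4,3,4) with a≤c, −a<b≤a
g: translate: b→223 (≡3271 mod 508), so (254,3271,10531)→(254,223,49)
g: flip: (254,223,49)→(49,-223,254)
g: translate: b→-27 (≡-223 mod 98), so (49,-223,254)→(49,-27,4)
g: flip: (49,-27,4)→(4,27,49)
g: translate: b→3 (≡27 mod 8), so (4,27,49)→(4,3,4)
g: reduced (well bottom): (4,3,4) with a≤c, −a<b≤a
reduced forms (4, 3, 4) vs (4, 3, 4) ⇒ equivalent

yes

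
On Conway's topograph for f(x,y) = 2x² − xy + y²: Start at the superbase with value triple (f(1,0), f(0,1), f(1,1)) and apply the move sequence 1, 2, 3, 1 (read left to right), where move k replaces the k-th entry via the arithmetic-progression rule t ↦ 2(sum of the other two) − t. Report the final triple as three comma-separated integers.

start (2,1,2) = (f(1,0),f(0,1),f(1,1))
replace slot 1: 2·(1+2) − 2 = 4 → (4,1,2)
replace slot 2: 2·(4+2) − 1 = 11 → (4,11,2)
replace slot 3: 2·(4+11) − 2 = 28 → (4,11,28)
replace slot 1: 2·(11+28) − 4 = 74 → (74,11,28)

74,11,28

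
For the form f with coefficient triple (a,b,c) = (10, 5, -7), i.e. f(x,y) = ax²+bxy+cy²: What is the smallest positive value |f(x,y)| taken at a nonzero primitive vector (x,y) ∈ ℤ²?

river: ρ → (-7,9,8)
river: ρ → (8,7,-8)
river: ρ → (-8,9,7)
river: ρ → (7,5,-10)
river: ρ → (-10,15,2)
river: ρ → (2,17,-2)
river: ρ → (-2,15,10)
river: ρ → (10,5,-7)
closes: descent 0, river 8
min |a| on river = 2

2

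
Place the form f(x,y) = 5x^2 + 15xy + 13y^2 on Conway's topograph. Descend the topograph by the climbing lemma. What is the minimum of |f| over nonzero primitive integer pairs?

translate: b→5 (≡15 mod 10), so (5,15,13)→(5,5,3)
flip: (5,5,3)→(3,-5,5)
translate: b→1 (≡-5 mod 6), so (3,-5,5)→(3,1,3)
reduced (well bottom): (3,1,3) with a≤c, −a<b≤a
well minimum = a = 3

3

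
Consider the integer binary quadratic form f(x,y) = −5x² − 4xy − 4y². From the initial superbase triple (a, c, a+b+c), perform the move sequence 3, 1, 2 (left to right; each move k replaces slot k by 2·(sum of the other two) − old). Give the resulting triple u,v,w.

start (-5,-4,-13) = (f(1,0),f(0,1),f(1,1))
replace slot 3: 2·((-5)+(-4)) − (-13) = -5 → (-5,-4,-5)
replace slot 1: 2·((-4)+(-5)) − (-5) = -13 → (-13,-4,-5)
replace slot 2: 2·((-13)+(-5)) − (-4) = -32 → (-13,-32,-5)

-13,-32,-5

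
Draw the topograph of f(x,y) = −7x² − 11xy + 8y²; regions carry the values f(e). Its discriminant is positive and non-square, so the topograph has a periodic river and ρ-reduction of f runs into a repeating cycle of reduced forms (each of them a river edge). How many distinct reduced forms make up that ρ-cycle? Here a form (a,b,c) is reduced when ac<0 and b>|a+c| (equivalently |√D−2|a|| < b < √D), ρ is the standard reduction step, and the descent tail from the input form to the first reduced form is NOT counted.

D = 345, ⌊√D⌋ = 18
descent: ρ → (8,11,-7)  [lands on river]
river: ρ → (-7,17,2)
river: ρ → (2,15,-15)
river: ρ → (-15,15,2)
river: ρ → (2,17,-7)
river: ρ → (-7,11,8)
river: ρ → (8,5,-10)
river: ρ → (-10,15,3)
river: ρ → (3,15,-10)
river: ρ → (-10,5,8)
ρ-cycle length = 10 (tail of 1 descent step not counted)

10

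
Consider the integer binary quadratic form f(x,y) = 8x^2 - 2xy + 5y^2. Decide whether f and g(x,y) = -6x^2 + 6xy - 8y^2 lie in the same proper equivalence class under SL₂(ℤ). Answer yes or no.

D₁ = -156, D₂ = -156
f: flip: (8,-2,5)→(5,2,8)
f: reduced (well bottom): (5,2,8) with a≤c, −a<b≤a
g is negative-definite; reduce −g:
−g: translate: b→6 (≡-6 mod 12), so (6,-6,8)→(6,6,8)
−g: reduced (well bottom): (6,6,8) with a≤c, −a<b≤a
flip sign back: reduced form of g is (-6,-6,-8)
reduced forms (5, 2, 8) vs (-6, -6, -8) ⇒ inequivalent

no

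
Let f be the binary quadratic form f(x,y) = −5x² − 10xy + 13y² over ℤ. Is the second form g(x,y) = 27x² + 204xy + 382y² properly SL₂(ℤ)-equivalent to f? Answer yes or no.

D₁ = 360, D₂ = 360
river cycle of f (length 4): (13, 10, -5), (-5, 10, 13), (13, 16, -2), (-2, 16, 13)
river cycle of g (length 4): (-2, 16, 13), (13, 10, -5), (-5, 10, 13), (13, 16, -2)
cycles coincide ⇒ equivalent

yes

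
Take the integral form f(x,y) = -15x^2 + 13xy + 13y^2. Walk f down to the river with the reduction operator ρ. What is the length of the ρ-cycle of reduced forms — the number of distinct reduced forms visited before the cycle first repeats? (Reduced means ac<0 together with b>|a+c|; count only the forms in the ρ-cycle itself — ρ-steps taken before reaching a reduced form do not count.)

D = 949, ⌊√D⌋ = 30
river: ρ → (13,13,-15)
river: ρ → (-15,17,11)
river: ρ → (11,27,-5)
river: ρ → (-5,23,21)
river: ρ → (21,19,-7)
river: ρ → (-7,23,15)
river: ρ → (15,7,-15)
river: ρ → (-15,23,7)
river: ρ → (7,19,-21)
river: ρ → (-21,23,5)
river: ρ → (5,27,-11)
river: ρ → (-11,17,15)
river: ρ → (15,13,-13)
river: ρ → (-13,13,15)
river: ρ → (15,17,-11)
river: ρ → (-11,27,5)
river: ρ → (5,23,-21)
river: ρ → (-21,19,7)
river: ρ → (7,23,-15)
river: ρ → (-15,7,15)
river: ρ → (15,23,-7)
river: ρ → (-7,19,21)
river: ρ → (21,23,-5)
river: ρ → (-5,27,11)
river: ρ → (11,17,-15)
river: ρ → (-15,13,13)
ρ-cycle length = 26 (tail of 0 descent steps not counted)

26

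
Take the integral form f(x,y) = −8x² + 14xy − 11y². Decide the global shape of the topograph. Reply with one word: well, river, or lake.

D = b²−4ac = 14² − 4·(-8)·(-11) = -156
D < 0 ⇒ definite ⇒ every region one sign ⇒ single well

well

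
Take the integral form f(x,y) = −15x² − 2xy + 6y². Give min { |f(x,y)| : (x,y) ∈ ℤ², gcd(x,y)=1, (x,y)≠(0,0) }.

descent: ρ → (6,14,-7)  [lands on river]
river: ρ → (-7,14,6)
river: ρ → (6,10,-11)
river: ρ → (-11,12,5)
river: ρ → (5,18,-2)
river: ρ → (-2,18,5)
river: ρ → (5,12,-11)
river: ρ → (-11,10,6)
closes: descent 1, river 8
min |a| on river = 2

2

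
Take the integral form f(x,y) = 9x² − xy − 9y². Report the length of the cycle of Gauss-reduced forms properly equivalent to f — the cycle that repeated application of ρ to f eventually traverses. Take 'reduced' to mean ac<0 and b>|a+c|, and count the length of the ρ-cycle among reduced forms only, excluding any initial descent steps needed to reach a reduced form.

D = 325, ⌊√D⌋ = 18
descent: ρ → (-9,1,9)  [lands on river]
river: ρ → (9,17,-1)
river: ρ → (-1,17,9)
river: ρ → (9,1,-9)
river: ρ → (-9,17,1)
river: ρ → (1,17,-9)
ρ-cycle length = 6 (tail of 1 descent step not counted)

6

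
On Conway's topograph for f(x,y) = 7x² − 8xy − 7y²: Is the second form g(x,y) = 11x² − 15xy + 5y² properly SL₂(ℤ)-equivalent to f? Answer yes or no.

D₁ = 260, D₂ = 5
discriminants differ ⇒ not SL₂(ℤ)-equivalent

no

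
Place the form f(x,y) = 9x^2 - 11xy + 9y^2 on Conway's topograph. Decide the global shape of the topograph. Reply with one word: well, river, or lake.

D = b²−4ac = (-11)² − 4·9·9 = -203
D < 0 ⇒ definite ⇒ every region one sign ⇒ single well

well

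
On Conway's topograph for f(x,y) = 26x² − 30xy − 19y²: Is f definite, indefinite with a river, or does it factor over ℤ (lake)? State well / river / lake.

D = b²−4ac = (-30)² − 4·26·(-19) = 2876
D > 0 non-square ⇒ indefinite ⇒ periodic river

river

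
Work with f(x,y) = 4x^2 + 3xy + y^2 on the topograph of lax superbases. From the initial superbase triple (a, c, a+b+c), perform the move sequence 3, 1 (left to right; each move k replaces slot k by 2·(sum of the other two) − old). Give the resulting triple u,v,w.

start (4,1,8) = (f(1,0),f(0,1),f(1,1))
replace slot 3: 2·(4+1) − 8 = 2 → (4,1,2)
replace slot 1: 2·(1+2) − 4 = 2 → (2,1,2)

2,1,2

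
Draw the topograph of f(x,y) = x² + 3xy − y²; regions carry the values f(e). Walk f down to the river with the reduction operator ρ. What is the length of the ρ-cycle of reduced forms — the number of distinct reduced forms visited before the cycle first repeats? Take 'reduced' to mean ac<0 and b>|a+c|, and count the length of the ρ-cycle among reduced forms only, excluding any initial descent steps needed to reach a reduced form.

D = 13, ⌊√D⌋ = 3
river: ρ → (-1,3,1)
river: ρ → (1,3,-1)
ρ-cycle length = 2 (tail of 0 descent steps not counted)

2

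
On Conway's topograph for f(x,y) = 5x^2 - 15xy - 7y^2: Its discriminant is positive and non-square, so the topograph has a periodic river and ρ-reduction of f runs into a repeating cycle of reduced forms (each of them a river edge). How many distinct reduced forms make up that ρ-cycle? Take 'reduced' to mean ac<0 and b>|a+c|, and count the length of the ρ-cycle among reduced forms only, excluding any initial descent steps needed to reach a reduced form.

D = 365, ⌊√D⌋ = 19
descent: ρ → (-7,15,5)  [lands on river]
river: ρ → (5,15,-7)
river: ρ → (-7,13,7)
river: ρ → (7,15,-5)
river: ρ → (-5,15,7)
river: ρ → (7,13,-7)
ρ-cycle length = 6 (tail of 1 descent step not counted)

6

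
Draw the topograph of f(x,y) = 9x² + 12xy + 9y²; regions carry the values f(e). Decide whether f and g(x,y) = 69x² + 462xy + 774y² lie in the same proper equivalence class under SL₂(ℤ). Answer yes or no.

D₁ = -180, D₂ = -180
f: translate: b→-6 (≡12 mod 18), so (9,12,9)→(9,-6,6)
f: flip: (9,-6,6)→(6,6,9)
f: reduced (well bottom): (6,6,9) with a≤c, −a<b≤a
g: translate: b→48 (≡462 mod 138), so (69,462,774)→(69,48,9)
g: flip: (69,48,9)→(9,-48,69)
g: translate: b→6 (≡-48 mod 18), so (9,-48,69)→(9,6,6)
g: flip: (9,6,6)→(6,-6,9)
g: translate: b→6 (≡-6 mod 12), so (6,-6,9)→(6,6,9)
g: reduced (well bottom): (6,6,9) with a≤c, −a<b≤a
reduced forms (6, 6, 9) vs (6, 6, 9) ⇒ equivalent

yes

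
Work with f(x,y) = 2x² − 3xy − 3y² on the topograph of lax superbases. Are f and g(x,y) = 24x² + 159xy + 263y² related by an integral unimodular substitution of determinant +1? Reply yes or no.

D₁ = 33, D₂ = 33
river cycle of f (length 4): (-3, 3, 2), (2, 5, -1), (-1, 5, 2), (2, 3, -3)
river cycle of g (length 4): (2, 5, -1), (-1, 5, 2), (2, 3, -3), (-3, 3, 2)
cycles coincide ⇒ equivalent

yes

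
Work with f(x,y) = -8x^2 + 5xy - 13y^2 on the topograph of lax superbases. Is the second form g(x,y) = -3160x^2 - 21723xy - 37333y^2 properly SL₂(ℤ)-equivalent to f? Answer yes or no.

D₁ = -391, D₂ = -391
f is negative-definite; reduce −f:
−f: reduced (well bottom): (8,-5,13) with a≤c, −a<b≤a
flip sign back: reduced form of f is (-8,5,-13)
g is negative-definite; reduce −g:
−g: translate: b→2763 (≡21723 mod 6320), so (3160,21723,37333)→(3160,2763,604)
−g: flip: (3160,2763,604)→(604,-2763,3160)
−g: translate: b→-347 (≡-2763 mod 1208), so (604,-2763,3160)→(604,-347,50)
−g: flip: (604,-347,50)→(50,347,604)
−g: translate: b→47 (≡347 mod 100), so (50,347,604)→(50,47,13)
−g: flip: (50,47,13)→(13,-47,50)
−g: translate: b→5 (≡-47 mod 26), so (13,-47,50)→(13,5,8)
−g: flip: (13,5,8)→(8,-5,13)
−g: reduced (well bottom): (8,-5,13) with a≤c, −a<b≤a
flip sign back: reduced form of g is (-8,5,-13)
reduced forms (-8, 5, -13) vs (-8, 5, -13) ⇒ equivalent

yes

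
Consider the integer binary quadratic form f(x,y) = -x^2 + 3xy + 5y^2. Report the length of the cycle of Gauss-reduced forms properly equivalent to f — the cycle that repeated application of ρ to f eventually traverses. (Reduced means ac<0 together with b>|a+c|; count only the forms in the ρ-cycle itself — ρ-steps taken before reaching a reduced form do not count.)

D = 29, ⌊√D⌋ = 5
descent: ρ → (5,-3,-1)
descent: ρ → (-1,5,1)  [lands on river]
river: ρ → (1,5,-1)
ρ-cycle length = 2 (tail of 2 descent steps not counted)

2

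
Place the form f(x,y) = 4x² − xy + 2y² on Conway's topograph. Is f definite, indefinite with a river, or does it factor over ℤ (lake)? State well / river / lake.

D = b²−4ac = (-1)² − 4·4·2 = -31
D < 0 ⇒ definite ⇒ every region one sign ⇒ single well

well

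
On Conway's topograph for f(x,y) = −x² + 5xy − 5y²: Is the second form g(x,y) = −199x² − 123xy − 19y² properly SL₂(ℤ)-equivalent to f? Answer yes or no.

D₁ = 5, D₂ = 5
river cycle of f (length 2): (-1, 1, 1), (1, 1, -1)
river cycle of g (length 2): (-1, 1, 1), (1, 1, -1)
cycles coincide ⇒ equivalent

yes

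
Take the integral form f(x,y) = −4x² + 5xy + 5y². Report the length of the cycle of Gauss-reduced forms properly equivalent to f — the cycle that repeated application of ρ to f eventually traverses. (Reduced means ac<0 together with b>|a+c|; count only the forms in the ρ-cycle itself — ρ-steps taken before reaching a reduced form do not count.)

D = 105, ⌊√D⌋ = 10
river: ρ → (5,5,-4)
river: ρ → (-4,3,6)
river: ρ → (6,9,-1)
river: ρ → (-1,9,6)
river: ρ → (6,3,-4)
river: ρ → (-4,5,5)
ρ-cycle length = 6 (tail of 0 descent steps not counted)

6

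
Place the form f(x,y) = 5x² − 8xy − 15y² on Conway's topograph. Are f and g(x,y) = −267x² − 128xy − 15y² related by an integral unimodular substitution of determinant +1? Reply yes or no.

D₁ = 364, D₂ = 364
river cycle of f (length 8): (5, 12, -11), (-11, 10, 6), (6, 14, -7), (-7, 14, 6), (6, 10, -11), (-11, 12, 5), (5, 18, -2), (-2, 18, 5)
river cycle of g (length 8): (5, 12, -11), (-11, 10, 6), (6, 14, -7), (-7, 14, 6), (6, 10, -11), (-11, 12, 5), (5, 18, -2), (-2, 18, 5)
cycles coincide ⇒ equivalent

yes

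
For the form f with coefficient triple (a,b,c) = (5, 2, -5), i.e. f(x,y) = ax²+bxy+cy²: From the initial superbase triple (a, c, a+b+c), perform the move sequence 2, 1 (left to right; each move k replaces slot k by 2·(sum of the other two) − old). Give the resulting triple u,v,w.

start (5,-5,2) = (f(1,0),f(0,1),f(1,1))
replace slot 2: 2·(5+2) − (-5) = 19 → (5,19,2)
replace slot 1: 2·(19+2) − 5 = 37 → (37,19,2)

37,19,2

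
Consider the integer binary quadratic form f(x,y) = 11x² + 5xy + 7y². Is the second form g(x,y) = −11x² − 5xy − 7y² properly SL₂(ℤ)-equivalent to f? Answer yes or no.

D₁ = -283, D₂ = -283
f: flip: (11,5,7)→(7,-5,11)
f: reduced (well bottom): (7,-5,11) with a≤c, −a<b≤a
g is negative-definite; reduce −g:
−g: flip: (11,5,7)→(7,-5,11)
−g: reduced (well bottom): (7,-5,11) with a≤c, −a<b≤a
flip sign back: reduced form of g is (-7,5,-11)
reduced forms (7, -5, 11) vs (-7, 5, -11) ⇒ inequivalent

no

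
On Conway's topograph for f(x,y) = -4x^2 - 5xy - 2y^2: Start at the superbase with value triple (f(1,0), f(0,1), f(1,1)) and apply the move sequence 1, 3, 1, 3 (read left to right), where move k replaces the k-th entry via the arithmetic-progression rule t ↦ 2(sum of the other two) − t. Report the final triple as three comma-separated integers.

start (-4,-2,-11) = (f(1,0),f(0,1),f(1,1))
replace slot 1: 2·((-2)+(-11)) − (-4) = -22 → (-22,-2,-11)
replace slot 3: 2·((-22)+(-2)) − (-11) = -37 → (-22,-2,-37)
replace slot 1: 2·((-2)+(-37)) − (-22) = -56 → (-56,-2,-37)
replace slot 3: 2·((-56)+(-2)) − (-37) = -79 → (-56,-2,-79)

-56,-2,-79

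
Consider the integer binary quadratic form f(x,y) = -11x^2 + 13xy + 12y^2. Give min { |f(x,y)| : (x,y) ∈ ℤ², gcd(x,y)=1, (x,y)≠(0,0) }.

river: ρ → (12,11,-12)
river: ρ → (-12,13,11)
river: ρ → (11,9,-14)
river: ρ → (-14,19,6)
river: ρ → (6,17,-17)
river: ρ → (-17,17,6)
river: ρ → (6,19,-14)
river: ρ → (-14,9,11)
river: ρ → (11,13,-12)
river: ρ → (-12,11,12)
river: ρ → (12,13,-11)
river: ρ → (-11,9,14)
river: ρ → (14,19,-6)
river: ρ → (-6,17,17)
river: ρ → (17,17,-6)
river: ρ → (-6,19,14)
river: ρ → (14,9,-11)
river: ρ → (-11,13,12)
closes: descent 0, river 18
min |a| on river = 6

6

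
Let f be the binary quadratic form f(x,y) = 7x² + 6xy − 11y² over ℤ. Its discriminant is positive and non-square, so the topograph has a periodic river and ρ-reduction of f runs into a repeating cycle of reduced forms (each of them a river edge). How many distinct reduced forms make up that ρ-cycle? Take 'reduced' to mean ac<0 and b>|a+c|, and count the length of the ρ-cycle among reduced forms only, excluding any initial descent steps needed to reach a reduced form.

D = 344, ⌊√D⌋ = 18
river: ρ → (-11,16,2)
river: ρ → (2,16,-11)
river: ρ → (-11,6,7)
river: ρ → (7,8,-10)
river: ρ → (-10,12,5)
river: ρ → (5,18,-1)
river: ρ → (-1,18,5)
river: ρ → (5,12,-10)
river: ρ → (-10,8,7)
river: ρ → (7,6,-11)
ρ-cycle length = 10 (tail of 0 descent steps not counted)

10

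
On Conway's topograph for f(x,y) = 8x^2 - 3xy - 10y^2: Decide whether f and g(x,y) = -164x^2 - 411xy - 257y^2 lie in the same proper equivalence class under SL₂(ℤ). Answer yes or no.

D₁ = 329, D₂ = 329
river cycle of f (length 16): (-10, 3, 8), (8, 13, -5), (-5, 17, 2), (2, 15, -13), (-13, 11, 4), (4, 13, -10), (-10, 7, 7), (7, 7, -10), (-10, 13, 4), (4, 11, -13), … (6 more)
river cycle of g (length 16): (-10, 3, 8), (8, 13, -5), (-5, 17, 2), (2, 15, -13), (-13, 11, 4), (4, 13, -10), (-10, 7, 7), (7, 7, -10), (-10, 13, 4), (4, 11, -13), … (6 more)
cycles coincide ⇒ equivalent

yes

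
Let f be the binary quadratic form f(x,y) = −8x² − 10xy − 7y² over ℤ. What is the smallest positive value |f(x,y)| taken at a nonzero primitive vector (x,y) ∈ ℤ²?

translate: b→-6 (≡10 mod 16), so (8,10,7)→(8,-6,5)
flip: (8,-6,5)→(5,6,8)
translate: b→-4 (≡6 mod 10), so (5,6,8)→(5,-4,7)
reduced (well bottom): (5,-4,7) with a≤c, −a<b≤a
well minimum |f| = |-5| = 5 (negative-definite)

5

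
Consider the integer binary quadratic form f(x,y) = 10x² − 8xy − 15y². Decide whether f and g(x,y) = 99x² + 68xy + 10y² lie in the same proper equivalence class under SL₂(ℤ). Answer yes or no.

D₁ = 664, D₂ = 664
river cycle of f (length 22): (-15, 8, 10), (10, 12, -13), (-13, 14, 9), (9, 22, -5), (-5, 18, 17), (17, 16, -6), (-6, 20, 11), (11, 24, -2), (-2, 24, 11), (11, 20, -6), … (12 more)
river cycle of g (length 22): (10, 12, -13), (-13, 14, 9), (9, 22, -5), (-5, 18, 17), (17, 16, -6), (-6, 20, 11), (11, 24, -2), (-2, 24, 11), (11, 20, -6), (-6, 16, 17), … (12 more)
cycles coincide ⇒ equivalent

yes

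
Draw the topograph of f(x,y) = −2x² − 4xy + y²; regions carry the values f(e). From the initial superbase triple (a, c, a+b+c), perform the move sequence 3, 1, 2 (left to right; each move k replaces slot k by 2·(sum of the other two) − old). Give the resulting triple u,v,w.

start (-2,1,-5) = (f(1,0),f(0,1),f(1,1))
replace slot 3: 2·((-2)+1) − (-5) = 3 → (-2,1,3)
replace slot 1: 2·(1+3) − (-2) = 10 → (10,1,3)
replace slot 2: 2·(10+3) − 1 = 25 → (10,25,3)

10,25,3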